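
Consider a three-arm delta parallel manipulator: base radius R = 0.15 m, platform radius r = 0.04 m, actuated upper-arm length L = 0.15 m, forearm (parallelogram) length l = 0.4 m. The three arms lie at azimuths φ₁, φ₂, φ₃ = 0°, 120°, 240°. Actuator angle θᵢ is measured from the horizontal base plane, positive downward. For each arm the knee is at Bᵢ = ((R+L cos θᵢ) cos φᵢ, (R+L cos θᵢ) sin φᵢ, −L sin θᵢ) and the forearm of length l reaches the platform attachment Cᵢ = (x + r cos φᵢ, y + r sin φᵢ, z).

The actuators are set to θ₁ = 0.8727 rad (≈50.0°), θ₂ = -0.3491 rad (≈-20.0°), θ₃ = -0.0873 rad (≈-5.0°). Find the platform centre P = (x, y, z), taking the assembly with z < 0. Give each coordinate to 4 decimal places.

φ1=0.0°: virtual centre (0.2064, 0.0000, -0.1149), radius l
arm 2 at φ=120.0°: e+L cos θ2 = 0.2510;  S2 = (-0.1255, 0.2173, 0.0513)
φ3=240.0°: virtual centre (-0.1297, -0.2247, 0.0131), radius l
eliminate P² terms by subtracting sphere 1 from 2 and 3
[-0.6638 0.4347 0.3324]·P = 0.0098;  [-0.6723 -0.4493 0.2560]·P = 0.0117
Cramer: x(z) = -0.0160+0.4414z;  y(z) = -0.0020-0.0907z
sphere 1 gives Az²+Bz+C=0 with A=1.2031, B=0.0338, C=-0.0973;  B²−4AC=0.4694;  roots -0.2988, 0.2707;  negative root z = -0.2988
x = -0.1479, y = 0.0252

(-0.1479, 0.0252, -0.2988)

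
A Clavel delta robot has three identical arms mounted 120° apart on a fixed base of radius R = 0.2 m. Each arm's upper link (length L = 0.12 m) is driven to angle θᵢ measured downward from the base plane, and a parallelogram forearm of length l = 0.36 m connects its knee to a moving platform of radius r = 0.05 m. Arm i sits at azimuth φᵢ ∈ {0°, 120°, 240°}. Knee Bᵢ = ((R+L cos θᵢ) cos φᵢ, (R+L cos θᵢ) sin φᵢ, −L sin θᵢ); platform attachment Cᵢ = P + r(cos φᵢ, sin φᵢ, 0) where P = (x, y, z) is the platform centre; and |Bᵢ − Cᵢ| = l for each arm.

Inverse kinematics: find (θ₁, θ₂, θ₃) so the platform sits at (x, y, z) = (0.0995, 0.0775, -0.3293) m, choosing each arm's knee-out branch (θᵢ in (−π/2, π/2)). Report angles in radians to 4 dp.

θ₁ = 0.1746, θ₂ = 0.6984, θ₃ = 1.3962

rotate P by −φ1: (0.0995, 0.0775, -0.3293)
  A cos θ + B sin θ = C:  0.0505·cos θ + -0.3293·sin θ = -0.0075
  γ=atan2(-0.3293,0.0505)=-1.4186;  ψ=arccos(-0.0224)=1.5932;  θ1=γ+ψ≈0.1746
φ2=120.0° → target in arm frame (0.0174, -0.1249)
  A=0.1326, B=-0.3293, C=(l²−L²−A²−y'²−z²)/(2L)=-0.1101
  γ=atan2(-0.3293,0.1326)=-1.1879;  ψ=arccos(-0.3103)=1.8863;  θ2=γ+ψ≈0.6984
rotate P by −φ3: (-0.1169, 0.0474, -0.3293)
  e−x'=0.2669;  (l²−L²−(e−x')²−y'²−z²)/2L = -0.2779
  γ=atan2(-0.3293,0.2669)=-0.8897;  ψ=arccos(-0.6557)=2.2859;  θ3=γ+ψ≈1.3962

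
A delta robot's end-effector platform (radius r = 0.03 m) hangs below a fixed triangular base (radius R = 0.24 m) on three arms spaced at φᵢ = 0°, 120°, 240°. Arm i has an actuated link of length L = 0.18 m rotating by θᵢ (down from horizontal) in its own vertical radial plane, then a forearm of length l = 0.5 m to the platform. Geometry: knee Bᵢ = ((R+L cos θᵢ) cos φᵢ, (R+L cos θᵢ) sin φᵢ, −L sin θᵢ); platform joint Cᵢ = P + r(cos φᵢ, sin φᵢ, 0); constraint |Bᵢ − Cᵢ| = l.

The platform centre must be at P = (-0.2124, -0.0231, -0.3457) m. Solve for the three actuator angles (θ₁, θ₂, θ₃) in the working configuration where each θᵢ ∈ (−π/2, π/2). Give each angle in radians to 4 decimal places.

θ₁ = 1.3091, θ₂ = 0.0002, θ₃ = -0.2618

φ1=0.0° → target in arm frame (-0.2124, -0.0231)
  e−x'=0.4224;  (l²−L²−(e−x')²−y'²−z²)/2L = -0.2246
  √(A²+B²)=0.5458;  θ1 = -0.6859+1.9949 ≈ 1.3091
φ2=120.0° → target in arm frame (0.0862, 0.1955)
  A cos θ + B sin θ = C:  0.1238·cos θ + -0.3457·sin θ = 0.1237
  θ2 = atan2(B,A) + arccos(C/0.3672) = 0.0002
arm 3 (φ=240.0°): x'=0.1262, y'=-0.1724
  A=0.0838, B=-0.3457, C=(l²−L²−A²−y'²−z²)/(2L)=0.1704
  √(A²+B²)=0.3557;  θ3 = -1.3330+1.0712 ≈ -0.2618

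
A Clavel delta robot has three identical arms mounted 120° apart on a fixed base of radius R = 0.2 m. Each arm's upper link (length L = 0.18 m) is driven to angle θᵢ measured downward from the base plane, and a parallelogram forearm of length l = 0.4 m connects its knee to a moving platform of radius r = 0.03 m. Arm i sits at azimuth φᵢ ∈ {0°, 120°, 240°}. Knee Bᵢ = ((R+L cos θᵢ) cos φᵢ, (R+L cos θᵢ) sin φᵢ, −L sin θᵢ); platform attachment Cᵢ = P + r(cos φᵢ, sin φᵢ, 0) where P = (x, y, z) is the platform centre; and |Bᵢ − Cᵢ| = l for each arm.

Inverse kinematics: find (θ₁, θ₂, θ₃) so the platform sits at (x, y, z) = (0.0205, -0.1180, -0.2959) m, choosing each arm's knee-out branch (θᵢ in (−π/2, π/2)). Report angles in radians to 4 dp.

θ₁ = 0.4362, θ₂ = 1.0473, θ₃ = 0.0004

arm 1 (φ=0.0°): x'=0.0205, y'=-0.1180
  A=0.1495, B=-0.2959, C=(l²−L²−A²−y'²−z²)/(2L)=0.0105
  γ=atan2(-0.2959,0.1495)=-1.1030;  ψ=arccos(0.0316)=1.5392;  θ1=γ+ψ≈0.4362
rotate P by −φ2: (-0.1124, 0.0412, -0.2959)
  A=0.2824, B=-0.2959, C=(l²−L²−A²−y'²−z²)/(2L)=-0.1151
  √(A²+B²)=0.4091;  θ2 = -0.8087+1.8560 ≈ 1.0473
rotate P by −φ3: (0.0919, 0.0768, -0.2959)
  A cos θ + B sin θ = C:  0.0781·cos θ + -0.2959·sin θ = 0.0779
  √(A²+B²)=0.3060;  θ3 = -1.3129+1.3133 ≈ 0.0004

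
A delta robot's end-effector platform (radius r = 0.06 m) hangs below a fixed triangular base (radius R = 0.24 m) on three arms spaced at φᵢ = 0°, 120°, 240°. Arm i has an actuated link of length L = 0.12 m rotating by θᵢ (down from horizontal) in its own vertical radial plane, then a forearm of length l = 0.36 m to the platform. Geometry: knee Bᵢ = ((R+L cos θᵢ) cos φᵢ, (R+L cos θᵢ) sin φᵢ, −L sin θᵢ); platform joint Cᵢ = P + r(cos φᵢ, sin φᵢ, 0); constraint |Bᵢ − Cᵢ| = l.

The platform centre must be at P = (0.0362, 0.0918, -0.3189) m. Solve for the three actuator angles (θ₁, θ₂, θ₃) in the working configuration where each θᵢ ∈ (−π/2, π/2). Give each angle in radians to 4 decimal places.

φ1=0.0° → target in arm frame (0.0362, 0.0918)
  A cos θ + B sin θ = C:  0.1438·cos θ + -0.3189·sin θ = -0.0650
  θ1 = atan2(B,A) + arccos(C/0.3498) = 0.6106
φ2=120.0° → target in arm frame (0.0614, -0.0773)
  A=0.1186, B=-0.3189, C=(l²−L²−A²−y'²−z²)/(2L)=-0.0272
  θ2 = atan2(B,A) + arccos(C/0.3402) = 0.4361
arm 3 (φ=240.0°): x'=-0.0976, y'=-0.0145
  A=0.2776, B=-0.3189, C=(l²−L²−A²−y'²−z²)/(2L)=-0.2657
  γ=atan2(-0.3189,0.2776)=-0.8545;  ψ=arccos(-0.6285)=2.2504;  θ3=γ+ψ≈1.3958

θ₁ = 0.6106, θ₂ = 0.4361, θ₃ = 1.3958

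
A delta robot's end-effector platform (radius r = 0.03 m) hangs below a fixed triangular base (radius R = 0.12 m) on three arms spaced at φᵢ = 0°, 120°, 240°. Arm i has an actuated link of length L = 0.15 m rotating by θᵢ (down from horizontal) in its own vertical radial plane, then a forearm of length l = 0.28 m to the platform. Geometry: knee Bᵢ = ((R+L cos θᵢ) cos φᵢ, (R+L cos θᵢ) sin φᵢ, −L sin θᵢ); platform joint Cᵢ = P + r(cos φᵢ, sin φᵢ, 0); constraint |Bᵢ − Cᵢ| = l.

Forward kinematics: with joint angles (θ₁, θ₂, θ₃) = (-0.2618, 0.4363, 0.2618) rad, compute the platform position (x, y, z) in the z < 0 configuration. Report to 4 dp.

centre 1 = (0.2349·cos0.0°, 0.2349·sin0.0°, 0.0388) = (0.2349, 0.0000, 0.0388)
arm 2 at φ=120.0°: e+L cos θ2 = 0.2259;  centre 2 = (-0.1130, 0.1957, -0.0634)
φ3=240.0°: virtual centre (-0.1174, -0.2034, -0.0388), radius l
subtract pairs → two planes through P
[-0.6957 0.3914 -0.2044]·P = -0.0016;  [-0.7047 -0.4068 -0.1553]·P = 0.0000
det = 0.5588;  x = 0.0012+-0.2576z,  y = -0.0020+0.0644z
sphere 1 gives Az²+Bz+C=0 with A=1.0705, B=0.0425, C=-0.0223;  B²−4AC=0.0971;  roots -0.1654, 0.1257;  negative root z = -0.1654
x = 0.0438, y = -0.0127

(0.0438, -0.0127, -0.1654)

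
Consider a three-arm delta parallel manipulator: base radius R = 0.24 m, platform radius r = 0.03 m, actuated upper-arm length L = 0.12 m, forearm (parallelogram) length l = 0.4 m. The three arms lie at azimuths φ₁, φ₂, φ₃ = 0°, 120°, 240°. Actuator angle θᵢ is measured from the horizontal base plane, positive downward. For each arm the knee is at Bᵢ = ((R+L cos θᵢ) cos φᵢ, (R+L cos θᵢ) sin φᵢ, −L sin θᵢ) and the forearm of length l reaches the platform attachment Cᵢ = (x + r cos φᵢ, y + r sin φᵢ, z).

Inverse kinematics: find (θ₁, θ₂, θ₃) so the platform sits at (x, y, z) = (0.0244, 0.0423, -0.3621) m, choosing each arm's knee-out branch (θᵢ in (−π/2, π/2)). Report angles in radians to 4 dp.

φ1=0.0° → target in arm frame (0.0244, 0.0423)
  A cos θ + B sin θ = C:  0.1856·cos θ + -0.3621·sin θ = -0.0906
  √(A²+B²)=0.4069;  θ1 = -1.0971+1.7954 ≈ 0.6983
φ2=120.0° → target in arm frame (0.0244, -0.0423)
  A=0.1856, B=-0.3621, C=(l²−L²−A²−y'²−z²)/(2L)=-0.0906
  √(A²+B²)=0.4069;  θ2 = -1.0972+1.7953 ≈ 0.6981
rotate P by −φ3: (-0.0488, 0.0000, -0.3621)
  A cos θ + B sin θ = C:  0.2588·cos θ + -0.3621·sin θ = -0.2188
  √(A²+B²)=0.4451;  θ3 = -0.9502+2.0847 ≈ 1.1345

θ₁ = 0.6983, θ₂ = 0.6981, θ₃ = 1.1345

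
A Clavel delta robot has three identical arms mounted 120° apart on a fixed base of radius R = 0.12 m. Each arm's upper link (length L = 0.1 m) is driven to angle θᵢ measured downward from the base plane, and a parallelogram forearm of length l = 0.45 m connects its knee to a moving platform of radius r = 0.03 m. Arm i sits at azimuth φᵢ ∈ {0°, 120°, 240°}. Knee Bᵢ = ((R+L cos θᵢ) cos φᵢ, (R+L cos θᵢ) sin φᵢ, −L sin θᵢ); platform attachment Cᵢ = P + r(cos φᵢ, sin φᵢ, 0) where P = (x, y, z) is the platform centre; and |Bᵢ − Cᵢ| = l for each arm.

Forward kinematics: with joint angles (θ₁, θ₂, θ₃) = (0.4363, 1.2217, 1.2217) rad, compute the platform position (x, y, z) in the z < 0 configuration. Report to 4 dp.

φ1=0.0°: virtual centre (0.1806, 0.0000, -0.0423), radius l
φ2=120.0°: virtual centre (-0.0621, 0.1076, -0.0940), radius l
φ3=240.0°: virtual centre (-0.0621, -0.1076, -0.0940), radius l
subtract pairs → two planes through P
plane₁₂: -0.4855x+0.2151y+-0.1034z = -0.0102
Cramer: x(z) = 0.0209-0.2130z;  y(z) = 0.0000+0.0000z
quadratic in z: (1.0454)z²+(0.1526)z+(-0.1752)=0, √Δ=0.8694 → z ∈ {-0.4888, 0.3429}; z = -0.4888 (taking z<0)
x = 0.1251, y = 0.0000

(0.1251, 0.0000, -0.4888)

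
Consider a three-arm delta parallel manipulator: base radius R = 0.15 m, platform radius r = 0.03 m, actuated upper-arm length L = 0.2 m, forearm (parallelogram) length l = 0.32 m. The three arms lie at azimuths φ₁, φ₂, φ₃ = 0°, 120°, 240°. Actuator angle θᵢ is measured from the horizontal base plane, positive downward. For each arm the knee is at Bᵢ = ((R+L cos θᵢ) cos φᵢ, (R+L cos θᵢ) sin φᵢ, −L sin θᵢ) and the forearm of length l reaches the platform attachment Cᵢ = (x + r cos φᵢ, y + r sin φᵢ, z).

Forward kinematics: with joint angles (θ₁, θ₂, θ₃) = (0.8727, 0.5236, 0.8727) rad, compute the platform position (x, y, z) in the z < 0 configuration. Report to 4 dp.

(-0.0262, 0.0454, -0.3108)

arm 1 at φ=0.0°: ρ1 = 0.2486;  S1 = (0.2486, 0.0000, -0.1532)
S2 = (0.2932·cos120.0°, 0.2932·sin120.0°, -0.1000) = (-0.1466, 0.2539, -0.1000)
φ3=240.0°: virtual centre (-0.1243, -0.2153, -0.1532), radius l
subtract pairs → two planes through P
plane₁₂: -0.7903x+0.5078y+0.1064z = 0.0107
det = 0.7189;  x = -0.0064+0.0637z,  y = 0.0111+-0.1104z
sphere 1 gives Az²+Bz+C=0 with A=1.0162, B=0.2715, C=-0.0138;  B²−4AC=0.1298;  roots -0.3108, 0.0437;  negative root z = -0.3108
x = -0.0262, y = 0.0454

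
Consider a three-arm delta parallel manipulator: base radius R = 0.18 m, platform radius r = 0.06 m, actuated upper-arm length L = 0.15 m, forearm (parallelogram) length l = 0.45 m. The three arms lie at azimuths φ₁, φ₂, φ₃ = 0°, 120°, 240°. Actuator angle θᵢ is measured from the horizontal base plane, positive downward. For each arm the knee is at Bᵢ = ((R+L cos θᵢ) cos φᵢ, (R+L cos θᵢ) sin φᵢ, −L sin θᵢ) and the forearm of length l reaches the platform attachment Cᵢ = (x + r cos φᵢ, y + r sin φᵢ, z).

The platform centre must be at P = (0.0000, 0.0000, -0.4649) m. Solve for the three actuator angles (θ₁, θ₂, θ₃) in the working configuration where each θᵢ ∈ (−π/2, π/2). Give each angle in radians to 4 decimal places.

θ₁ = 0.6110, θ₂ = 0.6110, θ₃ = 0.6110

φ1=0.0° → target in arm frame (0.0000, 0.0000)
  e−x'=0.1200;  (l²−L²−(e−x')²−y'²−z²)/2L = -0.1684
  θ1 = atan2(B,A) + arccos(C/0.4801) = 0.6110
arm 2 (φ=120.0°): x'=0.0000, y'=0.0000
  A cos θ + B sin θ = C:  0.1200·cos θ + -0.4649·sin θ = -0.1684
  θ2 = atan2(B,A) + arccos(C/0.4801) = 0.6110
rotate P by −φ3: (0.0000, 0.0000, -0.4649)
  A=0.1200, B=-0.4649, C=(l²−L²−A²−y'²−z²)/(2L)=-0.1684
  √(A²+B²)=0.4801;  θ3 = -1.3182+1.9292 ≈ 0.6110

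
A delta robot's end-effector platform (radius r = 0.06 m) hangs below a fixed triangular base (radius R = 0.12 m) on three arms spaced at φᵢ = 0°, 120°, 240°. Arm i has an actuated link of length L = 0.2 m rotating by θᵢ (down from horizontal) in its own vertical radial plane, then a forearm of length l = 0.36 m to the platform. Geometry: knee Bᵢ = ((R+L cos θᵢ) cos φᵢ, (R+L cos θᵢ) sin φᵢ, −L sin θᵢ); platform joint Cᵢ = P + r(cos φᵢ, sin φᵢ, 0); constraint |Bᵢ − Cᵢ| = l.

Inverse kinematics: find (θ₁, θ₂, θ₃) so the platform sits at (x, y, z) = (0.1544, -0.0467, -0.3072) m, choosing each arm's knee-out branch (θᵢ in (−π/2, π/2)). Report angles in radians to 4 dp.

θ₁ = -0.1744, θ₂ = 0.8731, θ₃ = 0.6111

rotate P by −φ1: (0.1544, -0.0467, -0.3072)
  A=-0.0944, B=-0.3072, C=(l²−L²−A²−y'²−z²)/(2L)=-0.0397
  γ=atan2(-0.3072,-0.0944)=-1.8689;  ψ=arccos(-0.1234)=1.6945;  θ1=γ+ψ≈-0.1744
φ2=120.0° → target in arm frame (-0.1176, -0.1104)
  A=0.1776, B=-0.3072, C=(l²−L²−A²−y'²−z²)/(2L)=-0.1213
  γ=atan2(-0.3072,0.1776)=-1.0465;  ψ=arccos(-0.3417)=1.9196;  θ2=γ+ψ≈0.8731
arm 3 (φ=240.0°): x'=-0.0368, y'=0.1571
  e−x'=0.0968;  (l²−L²−(e−x')²−y'²−z²)/2L = -0.0970
  γ=atan2(-0.3072,0.0968)=-1.2657;  ψ=arccos(-0.3012)=1.8767;  θ3=γ+ψ≈0.6111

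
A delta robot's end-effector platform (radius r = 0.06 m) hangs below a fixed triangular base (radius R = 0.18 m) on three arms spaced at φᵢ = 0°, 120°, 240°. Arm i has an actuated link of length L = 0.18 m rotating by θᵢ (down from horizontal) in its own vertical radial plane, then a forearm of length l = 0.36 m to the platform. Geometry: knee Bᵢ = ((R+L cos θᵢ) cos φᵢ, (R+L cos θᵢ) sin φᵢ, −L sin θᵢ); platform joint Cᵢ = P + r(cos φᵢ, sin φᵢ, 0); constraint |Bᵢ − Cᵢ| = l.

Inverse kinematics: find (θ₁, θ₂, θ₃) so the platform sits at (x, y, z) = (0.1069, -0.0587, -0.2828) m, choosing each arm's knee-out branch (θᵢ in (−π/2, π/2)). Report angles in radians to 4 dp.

θ₁ = -0.0876, θ₂ = 0.9599, θ₃ = 0.5236

rotate P by −φ1: (0.1069, -0.0587, -0.2828)
  e−x'=0.0131;  (l²−L²−(e−x')²−y'²−z²)/2L = 0.0378
  γ=atan2(-0.2828,0.0131)=-1.5245;  ψ=arccos(0.1335)=1.4369;  θ1=γ+ψ≈-0.0876
rotate P by −φ2: (-0.1043, -0.0632, -0.2828)
  A=0.2243, B=-0.2828, C=(l²−L²−A²−y'²−z²)/(2L)=-0.1030
  √(A²+B²)=0.3609;  θ2 = -0.9003+1.8602 ≈ 0.9599
rotate P by −φ3: (-0.0026, 0.1219, -0.2828)
  A cos θ + B sin θ = C:  0.1226·cos θ + -0.2828·sin θ = -0.0352
  √(A²+B²)=0.3082;  θ3 = -1.1617+1.6853 ≈ 0.5236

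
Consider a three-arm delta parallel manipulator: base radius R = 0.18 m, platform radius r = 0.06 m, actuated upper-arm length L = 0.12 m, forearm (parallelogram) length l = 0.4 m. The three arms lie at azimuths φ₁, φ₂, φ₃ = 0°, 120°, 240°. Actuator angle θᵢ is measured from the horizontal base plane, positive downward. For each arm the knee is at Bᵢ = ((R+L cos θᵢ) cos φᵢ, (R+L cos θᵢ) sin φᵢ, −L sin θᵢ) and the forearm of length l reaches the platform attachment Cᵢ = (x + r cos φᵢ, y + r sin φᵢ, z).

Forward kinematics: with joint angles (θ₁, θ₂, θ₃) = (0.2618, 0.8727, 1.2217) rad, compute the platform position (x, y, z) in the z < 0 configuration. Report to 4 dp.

φ1=0.0°: virtual centre (0.2359, 0.0000, -0.0311), radius l
arm 2 at φ=120.0°: (R−r)+L cos θ2 = 0.1971;  O2 = (-0.0986, 0.1707, -0.0919)
arm 3 at φ=240.0°: (R−r)+L cos θ3 = 0.1610;  O3 = (-0.0805, -0.1395, -0.1128)
subtract pairs → two planes through P
linear system: -0.6690x+0.3414y = -0.0093−-0.1217z; -0.6329x+-0.2789y = -0.0180−-0.1634z
Cramer: x(z) = 0.0217-0.2229z;  y(z) = 0.0152-0.0801z
quadratic in z: (1.0561)z²+(0.1552)z+(-0.1129)=0, √Δ=0.7079 → z ∈ {-0.4086, 0.2617}; z = -0.4086 (taking z<0)
x = 0.1128, y = 0.0480

(0.1128, 0.0480, -0.4086)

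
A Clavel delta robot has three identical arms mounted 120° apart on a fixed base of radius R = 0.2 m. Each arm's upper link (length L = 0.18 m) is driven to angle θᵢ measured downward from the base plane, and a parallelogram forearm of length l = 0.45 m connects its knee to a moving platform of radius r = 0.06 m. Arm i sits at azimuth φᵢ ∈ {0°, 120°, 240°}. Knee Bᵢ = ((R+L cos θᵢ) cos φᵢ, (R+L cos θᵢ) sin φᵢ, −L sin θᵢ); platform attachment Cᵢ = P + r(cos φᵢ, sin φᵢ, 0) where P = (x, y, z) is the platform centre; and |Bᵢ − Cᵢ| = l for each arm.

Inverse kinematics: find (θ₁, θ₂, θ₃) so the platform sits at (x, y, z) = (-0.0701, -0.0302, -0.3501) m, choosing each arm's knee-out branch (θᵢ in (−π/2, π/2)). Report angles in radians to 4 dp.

arm 1 (φ=0.0°): x'=-0.0701, y'=-0.0302
  A cos θ + B sin θ = C:  0.2101·cos θ + -0.3501·sin θ = 0.0069
  γ=atan2(-0.3501,0.2101)=-1.0303;  ψ=arccos(0.0168)=1.5540;  θ1=γ+ψ≈0.5237
φ2=120.0° → target in arm frame (0.0089, 0.0758)
  A=0.1311, B=-0.3501, C=(l²−L²−A²−y'²−z²)/(2L)=0.0683
  √(A²+B²)=0.3738;  θ2 = -1.2125+1.3870 ≈ 0.1745
arm 3 (φ=240.0°): x'=0.0612, y'=-0.0456
  A cos θ + B sin θ = C:  0.0788·cos θ + -0.3501·sin θ = 0.1090
  γ=atan2(-0.3501,0.0788)=-1.3494;  ψ=arccos(0.3037)=1.2622;  θ3=γ+ψ≈-0.0872

θ₁ = 0.5237, θ₂ = 0.1745, θ₃ = -0.0872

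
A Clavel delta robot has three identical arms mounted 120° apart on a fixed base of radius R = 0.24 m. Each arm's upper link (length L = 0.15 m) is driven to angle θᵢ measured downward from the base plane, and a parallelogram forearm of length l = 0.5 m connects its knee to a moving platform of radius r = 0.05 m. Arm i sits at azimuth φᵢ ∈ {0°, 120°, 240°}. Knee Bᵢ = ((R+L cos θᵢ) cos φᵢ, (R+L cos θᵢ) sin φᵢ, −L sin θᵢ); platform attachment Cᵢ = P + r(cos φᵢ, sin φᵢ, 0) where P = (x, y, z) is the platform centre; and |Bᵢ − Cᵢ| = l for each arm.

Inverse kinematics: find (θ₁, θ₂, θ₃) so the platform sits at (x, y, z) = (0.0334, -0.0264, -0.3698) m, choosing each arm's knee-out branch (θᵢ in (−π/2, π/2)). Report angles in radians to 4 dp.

rotate P by −φ1: (0.0334, -0.0264, -0.3698)
  e−x'=0.1566;  (l²−L²−(e−x')²−y'²−z²)/2L = 0.2184
  √(A²+B²)=0.4016;  θ1 = -1.1702+0.9957 ≈ -0.1745
rotate P by −φ2: (-0.0396, -0.0157, -0.3698)
  A cos θ + B sin θ = C:  0.2296·cos θ + -0.3698·sin θ = 0.1260
  √(A²+B²)=0.4353;  θ2 = -1.0152+1.2771 ≈ 0.2619
arm 3 (φ=240.0°): x'=0.0062, y'=0.0421
  A=0.1838, B=-0.3698, C=(l²−L²−A²−y'²−z²)/(2L)=0.1839
  √(A²+B²)=0.4130;  θ3 = -1.1095+1.1092 ≈ -0.0002

θ₁ = -0.1745, θ₂ = 0.2619, θ₃ = -0.0002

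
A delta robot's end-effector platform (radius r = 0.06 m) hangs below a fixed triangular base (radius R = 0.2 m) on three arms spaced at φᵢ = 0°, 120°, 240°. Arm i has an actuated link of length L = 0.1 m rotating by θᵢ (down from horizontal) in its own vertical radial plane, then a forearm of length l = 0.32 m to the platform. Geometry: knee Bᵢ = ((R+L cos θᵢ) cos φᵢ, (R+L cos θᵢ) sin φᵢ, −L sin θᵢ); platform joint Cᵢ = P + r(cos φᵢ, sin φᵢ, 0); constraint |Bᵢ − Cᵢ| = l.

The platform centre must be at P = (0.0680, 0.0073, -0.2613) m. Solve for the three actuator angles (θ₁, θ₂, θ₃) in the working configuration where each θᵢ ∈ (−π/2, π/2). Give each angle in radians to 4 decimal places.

θ₁ = -0.0870, θ₂ = 0.6982, θ₃ = 0.7853

arm 1 (φ=0.0°): x'=0.0680, y'=0.0073
  e−x'=0.0720;  (l²−L²−(e−x')²−y'²−z²)/2L = 0.0944
  γ=atan2(-0.2613,0.0720)=-1.3019;  ψ=arccos(0.3484)=1.2150;  θ1=γ+ψ≈-0.0870
arm 2 (φ=120.0°): x'=-0.0277, y'=-0.0625
  A cos θ + B sin θ = C:  0.1677·cos θ + -0.2613·sin θ = -0.0395
  θ2 = atan2(B,A) + arccos(C/0.3105) = 0.6982
rotate P by −φ3: (-0.0403, 0.0552, -0.2613)
  A cos θ + B sin θ = C:  0.1803·cos θ + -0.2613·sin θ = -0.0572
  γ=atan2(-0.2613,0.1803)=-0.9667;  ψ=arccos(-0.1802)=1.7520;  θ3=γ+ψ≈0.7853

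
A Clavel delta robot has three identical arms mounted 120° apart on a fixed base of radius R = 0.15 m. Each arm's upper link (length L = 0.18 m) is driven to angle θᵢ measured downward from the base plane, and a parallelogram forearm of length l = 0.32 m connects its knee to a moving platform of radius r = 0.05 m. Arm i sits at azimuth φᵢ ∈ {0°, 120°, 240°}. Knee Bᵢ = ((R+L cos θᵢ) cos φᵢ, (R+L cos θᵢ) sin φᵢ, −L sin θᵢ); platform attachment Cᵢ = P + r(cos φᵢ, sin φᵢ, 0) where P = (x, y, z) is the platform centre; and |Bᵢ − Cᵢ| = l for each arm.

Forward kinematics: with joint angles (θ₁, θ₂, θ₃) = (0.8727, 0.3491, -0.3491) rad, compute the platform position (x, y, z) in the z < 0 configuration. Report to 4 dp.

centre 1 = (0.2157·cos0.0°, 0.2157·sin0.0°, -0.1379) = (0.2157, 0.0000, -0.1379)
arm 2 at φ=120.0°: (R−r)+L cos θ2 = 0.2691;  centre 2 = (-0.1346, 0.2331, -0.0616)
φ3=240.0°: virtual centre (-0.1346, -0.2331, 0.0616), radius l
eliminate P² terms by subtracting sphere 1 from 2 and 3
[-0.7005 0.4662 0.1526]·P = 0.0107;  [-0.7005 -0.4662 0.3989]·P = 0.0107
Cramer: x(z) = -0.0153+0.3937z;  y(z) = 0.0000+0.2642z
sphere 1 gives Az²+Bz+C=0 with A=1.2248, B=0.0939, C=-0.0300;  B²−4AC=0.1560;  roots -0.1996, 0.1229;  negative root z = -0.1996
x = -0.0938, y = -0.0527

(-0.0938, -0.0527, -0.1996)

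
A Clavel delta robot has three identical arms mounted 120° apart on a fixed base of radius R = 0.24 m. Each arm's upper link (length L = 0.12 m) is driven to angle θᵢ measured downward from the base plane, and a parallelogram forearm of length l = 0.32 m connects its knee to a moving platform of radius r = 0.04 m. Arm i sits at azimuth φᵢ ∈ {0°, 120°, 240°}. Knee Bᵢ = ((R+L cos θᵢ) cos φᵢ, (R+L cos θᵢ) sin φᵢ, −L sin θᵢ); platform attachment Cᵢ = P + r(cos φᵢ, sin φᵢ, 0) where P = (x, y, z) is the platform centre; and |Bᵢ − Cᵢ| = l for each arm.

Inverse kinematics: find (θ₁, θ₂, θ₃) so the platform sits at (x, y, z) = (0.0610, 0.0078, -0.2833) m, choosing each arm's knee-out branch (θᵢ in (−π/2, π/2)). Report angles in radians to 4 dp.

θ₁ = 0.6105, θ₂ = 1.2219, θ₃ = 1.3091

arm 1 (φ=0.0°): x'=0.0610, y'=0.0078
  e−x'=0.1390;  (l²−L²−(e−x')²−y'²−z²)/2L = -0.0485
  γ=atan2(-0.2833,0.1390)=-1.1147;  ψ=arccos(-0.1537)=1.7251;  θ1=γ+ψ≈0.6105
φ2=120.0° → target in arm frame (-0.0237, -0.0567)
  A cos θ + B sin θ = C:  0.2237·cos θ + -0.2833·sin θ = -0.1897
  γ=atan2(-0.2833,0.2237)=-0.9023;  ψ=arccos(-0.5256)=2.1242;  θ2=γ+ψ≈1.2219
arm 3 (φ=240.0°): x'=-0.0373, y'=0.0489
  e−x'=0.2373;  (l²−L²−(e−x')²−y'²−z²)/2L = -0.2123
  √(A²+B²)=0.3695;  θ3 = -0.8736+2.1827 ≈ 1.3091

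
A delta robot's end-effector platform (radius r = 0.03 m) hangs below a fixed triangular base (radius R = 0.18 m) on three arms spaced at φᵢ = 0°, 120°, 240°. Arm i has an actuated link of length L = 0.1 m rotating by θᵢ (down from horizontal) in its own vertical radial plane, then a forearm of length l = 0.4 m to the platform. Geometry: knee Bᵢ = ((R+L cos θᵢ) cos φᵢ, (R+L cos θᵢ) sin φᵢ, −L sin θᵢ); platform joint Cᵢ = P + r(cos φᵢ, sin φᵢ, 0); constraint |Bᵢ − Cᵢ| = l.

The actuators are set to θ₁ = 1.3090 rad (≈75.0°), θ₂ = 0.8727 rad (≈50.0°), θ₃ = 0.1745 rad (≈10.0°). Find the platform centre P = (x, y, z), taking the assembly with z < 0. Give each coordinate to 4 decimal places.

centre 1 = (0.1759·cos0.0°, 0.1759·sin0.0°, -0.0966) = (0.1759, 0.0000, -0.0966)
arm 2 at φ=120.0°: ρ2 = 0.2143;  centre 2 = (-0.1071, 0.1856, -0.0766)
φ3=240.0°: virtual centre (-0.1242, -0.2152, -0.0174), radius l
eliminate P² terms by subtracting sphere 1 from 2 and 3
[-0.5660 0.3711 0.0400]·P = 0.0115;  [-0.6002 -0.4304 0.1585]·P = 0.0218
det = 0.4664;  x = -0.0280+0.1630z,  y = -0.0116+0.1409z
quadratic in z: (1.0464)z²+(0.1235)z+(-0.1090)=0, √Δ=0.6866 → z ∈ {-0.3871, 0.2691}; z = -0.3871 (taking z<0)
x = -0.0910, y = -0.0661

(-0.0910, -0.0661, -0.3871)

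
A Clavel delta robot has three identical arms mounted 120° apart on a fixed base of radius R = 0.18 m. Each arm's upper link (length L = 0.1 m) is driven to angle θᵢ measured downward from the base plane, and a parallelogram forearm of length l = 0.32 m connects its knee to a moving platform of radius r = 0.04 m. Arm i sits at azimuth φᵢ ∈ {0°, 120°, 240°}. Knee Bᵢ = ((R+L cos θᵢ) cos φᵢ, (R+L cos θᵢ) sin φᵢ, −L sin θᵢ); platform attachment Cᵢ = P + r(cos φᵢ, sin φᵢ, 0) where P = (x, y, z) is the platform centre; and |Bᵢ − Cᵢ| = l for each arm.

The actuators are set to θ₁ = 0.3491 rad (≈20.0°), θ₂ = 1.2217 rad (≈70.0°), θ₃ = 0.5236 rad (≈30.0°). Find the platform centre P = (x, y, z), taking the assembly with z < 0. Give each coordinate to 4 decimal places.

S1 = (0.2340·cos0.0°, 0.2340·sin0.0°, -0.0342) = (0.2340, 0.0000, -0.0342)
φ2=120.0°: virtual centre (-0.0871, 0.1509, -0.0940), radius l
φ3=240.0°: virtual centre (-0.1133, -0.1962, -0.0500), radius l
eliminate P² terms by subtracting sphere 1 from 2 and 3
linear system: -0.6421x+0.3017y = -0.0167−-0.1195z; -0.6945x+-0.3925y = -0.0021−-0.0316z
det = 0.4616;  x = 0.0156+-0.1223z,  y = -0.0223+0.1359z
into |P−S₁|² = l²: 1.0334z² + 0.1158z + -0.0530 = 0;  Δ = 0.2326;  z = -0.2894 or 0.1774 → z<0 root = -0.2894
x = 0.0510, y = -0.0616

(0.0510, -0.0616, -0.2894)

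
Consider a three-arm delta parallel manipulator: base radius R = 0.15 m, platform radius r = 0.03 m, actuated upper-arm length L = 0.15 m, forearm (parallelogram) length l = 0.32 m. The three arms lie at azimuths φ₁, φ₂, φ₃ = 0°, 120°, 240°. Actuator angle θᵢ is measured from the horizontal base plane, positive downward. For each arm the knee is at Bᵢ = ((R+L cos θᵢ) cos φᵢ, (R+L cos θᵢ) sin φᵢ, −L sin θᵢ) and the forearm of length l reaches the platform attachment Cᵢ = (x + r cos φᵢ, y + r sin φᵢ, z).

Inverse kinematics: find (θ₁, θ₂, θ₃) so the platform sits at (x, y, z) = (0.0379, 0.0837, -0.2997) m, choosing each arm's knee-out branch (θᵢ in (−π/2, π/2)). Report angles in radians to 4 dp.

arm 1 (φ=0.0°): x'=0.0379, y'=0.0837
  A cos θ + B sin θ = C:  0.0821·cos θ + -0.2997·sin θ = -0.0789
  θ1 = atan2(B,A) + arccos(C/0.3107) = 0.5241
φ2=120.0° → target in arm frame (0.0535, -0.0747)
  A=0.0665, B=-0.2997, C=(l²−L²−A²−y'²−z²)/(2L)=-0.0664
  θ2 = atan2(B,A) + arccos(C/0.3070) = 0.4362
φ3=240.0° → target in arm frame (-0.0914, -0.0090)
  A=0.2114, B=-0.2997, C=(l²−L²−A²−y'²−z²)/(2L)=-0.1824
  γ=atan2(-0.2997,0.2114)=-0.9564;  ψ=arccos(-0.4972)=2.0911;  θ3=γ+ψ≈1.1348

θ₁ = 0.5241, θ₂ = 0.4362, θ₃ = 1.1348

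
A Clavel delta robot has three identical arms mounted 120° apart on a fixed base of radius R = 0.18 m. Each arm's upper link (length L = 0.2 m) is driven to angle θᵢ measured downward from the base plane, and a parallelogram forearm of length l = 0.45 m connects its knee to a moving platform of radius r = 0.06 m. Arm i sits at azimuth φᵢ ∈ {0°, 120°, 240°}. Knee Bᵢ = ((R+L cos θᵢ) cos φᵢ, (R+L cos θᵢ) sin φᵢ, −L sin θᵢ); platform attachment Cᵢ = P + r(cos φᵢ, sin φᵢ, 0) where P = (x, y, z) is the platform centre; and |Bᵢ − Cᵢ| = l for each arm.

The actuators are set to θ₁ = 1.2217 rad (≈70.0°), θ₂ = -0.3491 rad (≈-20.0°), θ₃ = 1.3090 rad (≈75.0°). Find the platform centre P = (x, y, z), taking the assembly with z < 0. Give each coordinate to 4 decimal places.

(-0.1256, 0.2584, -0.3806)

φ1=0.0°: virtual centre (0.1884, 0.0000, -0.1879), radius l
centre 2 = (0.3079·cos120.0°, 0.3079·sin120.0°, 0.0684) = (-0.1540, 0.2667, 0.0684)
centre 3 = (0.1718·cos240.0°, 0.1718·sin240.0°, -0.1932) = (-0.0859, -0.1488, -0.1932)
subtract pairs → two planes through P
[-0.6848 0.5334 0.5127]·P = 0.0287;  [-0.5486 -0.2975 -0.0105]·P = -0.0040
Cramer: x(z) = -0.0129+0.2960z;  y(z) = 0.0372-0.5812z
into |P−centre ₁|² = l²: 1.4254z² + 0.2134z + -0.1253 = 0;  Δ = 0.7598;  z = -0.3806 or 0.2309 → z<0 root = -0.3806
x = -0.1256, y = 0.2584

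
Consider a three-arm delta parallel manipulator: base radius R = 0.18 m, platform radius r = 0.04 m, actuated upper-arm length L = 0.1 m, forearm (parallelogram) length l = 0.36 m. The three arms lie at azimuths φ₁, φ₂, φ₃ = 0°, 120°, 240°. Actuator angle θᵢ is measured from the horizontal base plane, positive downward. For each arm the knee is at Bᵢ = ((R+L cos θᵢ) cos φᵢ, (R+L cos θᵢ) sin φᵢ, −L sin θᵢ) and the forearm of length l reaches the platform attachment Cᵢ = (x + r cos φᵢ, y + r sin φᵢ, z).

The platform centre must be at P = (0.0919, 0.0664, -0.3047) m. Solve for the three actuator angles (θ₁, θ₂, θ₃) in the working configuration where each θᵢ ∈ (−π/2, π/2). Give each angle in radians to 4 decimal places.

rotate P by −φ1: (0.0919, 0.0664, -0.3047)
  e−x'=0.0481;  (l²−L²−(e−x')²−y'²−z²)/2L = 0.1002
  γ=atan2(-0.3047,0.0481)=-1.4142;  ψ=arccos(0.3248)=1.2400;  θ1=γ+ψ≈-0.1742
arm 2 (φ=120.0°): x'=0.0116, y'=-0.1128
  A=0.1284, B=-0.3047, C=(l²−L²−A²−y'²−z²)/(2L)=-0.0123
  √(A²+B²)=0.3307;  θ2 = -1.1719+1.6080 ≈ 0.4362
φ3=240.0° → target in arm frame (-0.1035, 0.0464)
  A cos θ + B sin θ = C:  0.2435·cos θ + -0.3047·sin θ = -0.1733
  θ3 = atan2(B,A) + arccos(C/0.3900) = 1.1346

θ₁ = -0.1742, θ₂ = 0.4362, θ₃ = 1.1346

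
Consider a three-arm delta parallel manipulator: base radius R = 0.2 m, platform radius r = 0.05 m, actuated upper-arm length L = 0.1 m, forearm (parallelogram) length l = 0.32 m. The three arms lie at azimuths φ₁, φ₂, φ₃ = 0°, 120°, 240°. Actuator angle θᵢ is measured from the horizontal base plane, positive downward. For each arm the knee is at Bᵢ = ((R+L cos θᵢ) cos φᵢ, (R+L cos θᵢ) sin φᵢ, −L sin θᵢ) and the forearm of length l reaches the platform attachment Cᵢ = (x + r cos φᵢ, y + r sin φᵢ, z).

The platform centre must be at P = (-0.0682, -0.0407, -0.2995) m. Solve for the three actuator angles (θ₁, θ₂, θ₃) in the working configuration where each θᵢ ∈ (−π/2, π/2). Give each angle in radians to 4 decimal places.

θ₁ = 1.3091, θ₂ = 0.8726, θ₃ = 0.3487

φ1=0.0° → target in arm frame (-0.0682, -0.0407)
  A=0.2182, B=-0.2995, C=(l²−L²−A²−y'²−z²)/(2L)=-0.2328
  θ1 = atan2(B,A) + arccos(C/0.3706) = 1.3091
arm 2 (φ=120.0°): x'=-0.0011, y'=0.0794
  e−x'=0.1511;  (l²−L²−(e−x')²−y'²−z²)/2L = -0.1323
  γ=atan2(-0.2995,0.1511)=-1.1034;  ψ=arccos(-0.3942)=1.9760;  θ2=γ+ψ≈0.8726
arm 3 (φ=240.0°): x'=0.0693, y'=-0.0387
  A=0.0807, B=-0.2995, C=(l²−L²−A²−y'²−z²)/(2L)=-0.0265
  γ=atan2(-0.2995,0.0807)=-1.3077;  ψ=arccos(-0.0855)=1.6564;  θ3=γ+ψ≈0.3487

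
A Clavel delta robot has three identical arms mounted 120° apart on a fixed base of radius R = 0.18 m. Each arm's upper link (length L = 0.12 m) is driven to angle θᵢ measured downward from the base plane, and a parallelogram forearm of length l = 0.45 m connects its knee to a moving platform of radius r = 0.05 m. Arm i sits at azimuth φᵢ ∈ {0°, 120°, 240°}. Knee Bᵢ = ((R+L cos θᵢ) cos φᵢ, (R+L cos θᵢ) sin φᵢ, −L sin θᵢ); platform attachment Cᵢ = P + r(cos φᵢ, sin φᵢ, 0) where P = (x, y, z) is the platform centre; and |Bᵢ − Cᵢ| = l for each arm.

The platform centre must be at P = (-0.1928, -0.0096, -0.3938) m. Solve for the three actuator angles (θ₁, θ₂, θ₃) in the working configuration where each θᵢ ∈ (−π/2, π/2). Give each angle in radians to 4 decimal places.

θ₁ = 1.3093, θ₂ = 0.0875, θ₃ = -0.0002

φ1=0.0° → target in arm frame (-0.1928, -0.0096)
  A=0.3228, B=-0.3938, C=(l²−L²−A²−y'²−z²)/(2L)=-0.2970
  γ=atan2(-0.3938,0.3228)=-0.8842;  ψ=arccos(-0.5832)=2.1935;  θ1=γ+ψ≈1.3093
arm 2 (φ=120.0°): x'=0.0881, y'=0.1718
  A cos θ + B sin θ = C:  0.0419·cos θ + -0.3938·sin θ = 0.0073
  γ=atan2(-0.3938,0.0419)=-1.4648;  ψ=arccos(0.0185)=1.5523;  θ2=γ+ψ≈0.0875
rotate P by −φ3: (0.1047, -0.1622, -0.3938)
  e−x'=0.0253;  (l²−L²−(e−x')²−y'²−z²)/2L = 0.0253
  γ=atan2(-0.3938,0.0253)=-1.5067;  ψ=arccos(0.0642)=1.5065;  θ3=γ+ψ≈-0.0002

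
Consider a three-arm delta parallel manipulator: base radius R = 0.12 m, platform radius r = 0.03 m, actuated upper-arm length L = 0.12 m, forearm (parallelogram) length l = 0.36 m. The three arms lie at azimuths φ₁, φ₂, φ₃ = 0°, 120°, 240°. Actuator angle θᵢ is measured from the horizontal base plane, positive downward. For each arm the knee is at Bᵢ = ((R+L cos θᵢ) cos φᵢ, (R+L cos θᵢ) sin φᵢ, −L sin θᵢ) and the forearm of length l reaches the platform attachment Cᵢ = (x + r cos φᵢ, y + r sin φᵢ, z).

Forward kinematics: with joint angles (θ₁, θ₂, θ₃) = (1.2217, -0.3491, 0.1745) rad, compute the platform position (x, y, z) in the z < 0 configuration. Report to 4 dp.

(-0.1800, 0.0499, -0.2870)

φ1=0.0°: virtual centre (0.1310, 0.0000, -0.1128), radius l
arm 2 at φ=120.0°: (R−r)+L cos θ2 = 0.2028;  S2 = (-0.1014, 0.1756, 0.0410)
S3 = (0.2082·cos240.0°, 0.2082·sin240.0°, -0.0208) = (-0.1041, -0.1803, -0.0208)
subtract pairs → two planes through P
[-0.4649 0.3512 0.3076]·P = 0.0129;  [-0.4703 -0.3606 0.1839]·P = 0.0139
det = 0.3328;  x = -0.0286+0.5274z,  y = -0.0012+-0.1779z
quadratic in z: (1.3097)z²+(0.0575)z+(-0.0914)=0, √Δ=0.6943 → z ∈ {-0.2870, 0.2431}; z = -0.2870 (taking z<0)
x = -0.1800, y = 0.0499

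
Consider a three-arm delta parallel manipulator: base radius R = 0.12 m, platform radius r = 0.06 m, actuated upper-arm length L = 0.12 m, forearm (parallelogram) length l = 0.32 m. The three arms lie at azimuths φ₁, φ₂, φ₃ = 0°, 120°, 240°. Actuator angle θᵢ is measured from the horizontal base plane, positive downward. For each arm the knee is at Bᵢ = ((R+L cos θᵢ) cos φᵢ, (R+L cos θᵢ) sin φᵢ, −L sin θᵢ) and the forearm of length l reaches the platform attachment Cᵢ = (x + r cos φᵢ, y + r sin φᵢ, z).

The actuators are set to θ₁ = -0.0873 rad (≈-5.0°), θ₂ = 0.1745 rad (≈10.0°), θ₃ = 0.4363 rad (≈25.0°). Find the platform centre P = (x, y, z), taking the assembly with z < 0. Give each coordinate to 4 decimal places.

(0.0506, 0.0306, -0.2808)

arm 1 at φ=0.0°: (R−r)+L cos θ1 = 0.1795;  S1 = (0.1795, 0.0000, 0.0105)
φ2=120.0°: virtual centre (-0.0891, 0.1543, -0.0208), radius l
arm 3 at φ=240.0°: (R−r)+L cos θ3 = 0.1688;  S3 = (-0.0844, -0.1461, -0.0507)
subtract pairs → two planes through P
[-0.5373 0.3086 -0.0626]·P = -0.0002;  [-0.5278 -0.2923 -0.1223]·P = -0.0013
Cramer: x(z) = 0.0014-0.1752z;  y(z) = 0.0019-0.1022z
into |P−S₁|² = l²: 1.0411z² + 0.0411z + -0.0706 = 0;  Δ = 0.2955;  z = -0.2808 or 0.2413 → z<0 root = -0.2808
x = 0.0506, y = 0.0306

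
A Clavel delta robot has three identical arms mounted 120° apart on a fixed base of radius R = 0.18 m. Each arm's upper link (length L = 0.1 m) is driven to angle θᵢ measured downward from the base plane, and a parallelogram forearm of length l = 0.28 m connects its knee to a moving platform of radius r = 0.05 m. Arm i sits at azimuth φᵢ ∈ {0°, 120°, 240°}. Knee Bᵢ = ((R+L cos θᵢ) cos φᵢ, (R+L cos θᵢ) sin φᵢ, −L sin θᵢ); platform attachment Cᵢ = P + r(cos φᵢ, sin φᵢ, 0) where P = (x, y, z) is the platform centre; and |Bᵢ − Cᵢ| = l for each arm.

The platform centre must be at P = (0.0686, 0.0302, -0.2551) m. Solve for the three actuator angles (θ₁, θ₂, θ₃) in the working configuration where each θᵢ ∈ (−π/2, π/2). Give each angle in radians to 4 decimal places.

θ₁ = 0.2621, θ₂ = 0.8724, θ₃ = 1.2217

φ1=0.0° → target in arm frame (0.0686, 0.0302)
  A cos θ + B sin θ = C:  0.0614·cos θ + -0.2551·sin θ = -0.0068
  √(A²+B²)=0.2624;  θ1 = -1.3346+1.5967 ≈ 0.2621
arm 2 (φ=120.0°): x'=-0.0081, y'=-0.0745
  A cos θ + B sin θ = C:  0.1381·cos θ + -0.2551·sin θ = -0.1066
  γ=atan2(-0.2551,0.1381)=-1.0745;  ψ=arccos(-0.3673)=1.9469;  θ2=γ+ψ≈0.8724
rotate P by −φ3: (-0.0605, 0.0443, -0.2551)
  e−x'=0.1905;  (l²−L²−(e−x')²−y'²−z²)/2L = -0.1746
  γ=atan2(-0.2551,0.1905)=-0.9295;  ψ=arccos(-0.5483)=2.1512;  θ3=γ+ψ≈1.2217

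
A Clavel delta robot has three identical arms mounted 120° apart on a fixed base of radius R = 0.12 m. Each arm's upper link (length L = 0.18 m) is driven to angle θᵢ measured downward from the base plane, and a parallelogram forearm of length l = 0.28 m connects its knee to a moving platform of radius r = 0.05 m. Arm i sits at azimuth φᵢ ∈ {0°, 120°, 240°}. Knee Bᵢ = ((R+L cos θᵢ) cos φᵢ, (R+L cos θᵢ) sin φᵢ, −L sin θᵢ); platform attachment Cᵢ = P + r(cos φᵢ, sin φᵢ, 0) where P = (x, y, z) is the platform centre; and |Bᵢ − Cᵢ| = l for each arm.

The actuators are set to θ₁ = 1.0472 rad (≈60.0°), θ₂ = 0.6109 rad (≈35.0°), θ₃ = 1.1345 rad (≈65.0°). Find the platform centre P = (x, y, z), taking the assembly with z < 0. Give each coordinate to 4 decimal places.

(-0.0278, 0.0789, -0.3480)

arm 1 at φ=0.0°: e+L cos θ1 = 0.1600;  S1 = (0.1600, 0.0000, -0.1559)
arm 2 at φ=120.0°: e+L cos θ2 = 0.2174;  S2 = (-0.1087, 0.1883, -0.1032)
S3 = (0.1461·cos240.0°, 0.1461·sin240.0°, -0.1631) = (-0.0730, -0.1265, -0.1631)
eliminate P² terms by subtracting sphere 1 from 2 and 3
linear system: -0.5374x+0.3766y = 0.0080−0.1053z; -0.4661x+-0.2530y = -0.0020−-0.0145z
Cramer: x(z) = -0.0042+0.0680z;  y(z) = 0.0154-0.1825z
sphere 1 gives Az²+Bz+C=0 with A=1.0379, B=0.2838, C=-0.0269;  B²−4AC=0.1923;  roots -0.3480, 0.0745;  negative root z = -0.3480
x = -0.0278, y = 0.0789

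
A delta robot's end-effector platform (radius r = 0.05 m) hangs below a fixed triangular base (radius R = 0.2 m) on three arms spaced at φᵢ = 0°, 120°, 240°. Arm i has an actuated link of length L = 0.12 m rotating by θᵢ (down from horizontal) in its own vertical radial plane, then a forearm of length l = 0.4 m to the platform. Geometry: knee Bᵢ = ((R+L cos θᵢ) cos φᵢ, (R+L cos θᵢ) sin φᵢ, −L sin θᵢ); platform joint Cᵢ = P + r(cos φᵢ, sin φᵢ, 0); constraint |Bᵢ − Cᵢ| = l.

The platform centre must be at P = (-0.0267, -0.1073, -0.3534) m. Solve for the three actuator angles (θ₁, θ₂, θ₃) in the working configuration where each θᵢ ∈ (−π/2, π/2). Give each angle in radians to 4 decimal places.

θ₁ = 0.6981, θ₂ = 0.9601, θ₃ = -0.0875

φ1=0.0° → target in arm frame (-0.0267, -0.1073)
  A cos θ + B sin θ = C:  0.1767·cos θ + -0.3534·sin θ = -0.0918
  γ=atan2(-0.3534,0.1767)=-1.1071;  ψ=arccos(-0.2323)=1.8052;  θ1=γ+ψ≈0.6981
φ2=120.0° → target in arm frame (-0.0796, 0.0768)
  e−x'=0.2296;  (l²−L²−(e−x')²−y'²−z²)/2L = -0.1579
  γ=atan2(-0.3534,0.2296)=-0.9947;  ψ=arccos(-0.3746)=1.9548;  θ2=γ+ψ≈0.9601
rotate P by −φ3: (0.1063, 0.0305, -0.3534)
  A cos θ + B sin θ = C:  0.0437·cos θ + -0.3534·sin θ = 0.0744
  √(A²+B²)=0.3561;  θ3 = -1.4477+1.3602 ≈ -0.0875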